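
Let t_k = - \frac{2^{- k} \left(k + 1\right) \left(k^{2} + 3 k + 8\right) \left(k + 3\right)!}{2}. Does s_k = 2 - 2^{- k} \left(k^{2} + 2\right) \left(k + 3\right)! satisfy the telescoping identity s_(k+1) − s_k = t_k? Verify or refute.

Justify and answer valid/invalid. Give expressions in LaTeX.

s_(k+1) = -2**(-k - 1)*((k + 1)**2 + 2)*factorial(k + 4) + 2
s_(k+1) − s_k = -(k + 1)*(k**2 + 3*k + 8)*factorial(k + 3)/(2*2**k)
(s_(k+1) − s_k) − t_k = 0

Valid — Δs_k = t_k.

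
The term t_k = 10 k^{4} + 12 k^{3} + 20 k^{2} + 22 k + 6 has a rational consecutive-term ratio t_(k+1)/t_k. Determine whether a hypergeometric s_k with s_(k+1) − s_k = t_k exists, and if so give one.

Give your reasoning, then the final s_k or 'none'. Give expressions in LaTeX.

s_k = 2 k \left(k^{4} - k^{3} + 2 k^{2} + 2 k - 1\right)

Compute t_(k+1)/t_k: get (5*k**4 + 26*k**3 + 58*k**2 + 69*k + 35)/(5*k**4 + 6*k**3 + 10*k**2 + 11*k + 3).
Factor: A=1; B=1; C=k**4 + 6*k**3/5 + 2*k**2 + 11*k/5 + 3/5.
Solve (1)·f(k+1) − (1)·f(k) = k**4 + 6*k**3/5 + 2*k**2 + 11*k/5 + 3/5.
d = 5 from the (0,0,4) case.
Coefficient equations give f(k) = k*(k**4 - k**3 + 2*k**2 + 2*k - 1)/5.
R(k) = B(k−1)·f(k)/C(k) = k*(k**4 - k**3 + 2*k**2 + 2*k - 1)/(5*k**4 + 6*k**3 + 10*k**2 + 11*k + 3); s_k = R·t_k = 2*k*(k**4 - k**3 + 2*k**2 + 2*k - 1).
Verify: 10*k**4 + 12*k**3 + 20*k**2 + 22*k + 6 matches t_k.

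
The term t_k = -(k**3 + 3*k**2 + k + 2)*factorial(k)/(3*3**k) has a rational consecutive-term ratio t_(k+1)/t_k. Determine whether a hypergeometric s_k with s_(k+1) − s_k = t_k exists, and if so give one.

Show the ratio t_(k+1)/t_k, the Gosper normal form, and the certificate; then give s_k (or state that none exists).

Ratio r(k) = (k + 1)*(k + (k + 1)**3 + 3*(k + 1)**2 + 3)/(3*(k**3 + 3*k**2 + k + 2)).
Factor: A=k/3 + 1/3; B=1; C=k**3 + 3*k**2 + k + 2.
f must satisfy (k/3 + 1/3)·f(k+1) − (1)·f(k) = k**3 + 3*k**2 + k + 2.
Degrees (1,0,3) ⇒ d ≤ 2.
A polynomial solution: f(k) = 3*(k**2 + 3*k + 1).
Certificate R = B(k−1)f/C = 3*(k**2 + 3*k + 1)/(k**3 + 3*k**2 + k + 2) gives s_k = -(k**2 + 3*k + 1)*factorial(k)/3**k.
Δs = -(k**3 + 3*k**2 + k + 2)*factorial(k)/(3*3**k), as required.

s_k = -(k**2 + 3*k + 1)*factorial(k)/3**k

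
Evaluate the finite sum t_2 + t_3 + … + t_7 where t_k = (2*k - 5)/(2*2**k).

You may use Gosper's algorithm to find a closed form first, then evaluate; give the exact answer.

Σ = 51/256

The ratio is (2*k - 3)/(2*(2*k - 5)).
Factor: A=1/2; B=1; C=k - 5/2.
Set up (1/2)·f(k+1) − (1)·f(k) − (k - 5/2) = 0.
Bound: deg f ≤ 1.
Coefficient equations give f(k) = 3 - 2*k.
R(k) = B(k−1)·f(k)/C(k) = -2*(2*k - 3)/(2*k - 5); s_k = R·t_k = (3 - 2*k)/2**k.
Verify: (2*k - 5)/(2*2**k) matches t_k.
Evaluate s at k=8 and k=2: -13/256 and -1/4; difference 51/256.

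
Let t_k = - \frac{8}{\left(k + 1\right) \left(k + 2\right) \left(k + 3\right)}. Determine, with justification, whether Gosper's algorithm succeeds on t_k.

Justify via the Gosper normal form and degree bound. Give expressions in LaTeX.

Yes. s_k = \frac{2 k \left(- k - 3\right)}{\left(k + 1\right) \left(k + 2\right)}.

t_(k+1)/t_k = (k + 1)/(k + 4).
Factor: A=k + 1; B=k + 4; C=1.
Set up (k + 1)·f(k+1) − (k + 3)·f(k) − (1) = 0.
deg f ≤ 2 (via 1,1,0).
A polynomial solution: f(k) = k*(k + 3)/4.
So s_k = (B(k−1)f/C)·t_k = (k*(k + 3)**2/4)·t_k = 2*k*(-k - 3)/((k + 1)*(k + 2)).
Verify: -8/(k**3 + 6*k**2 + 11*k + 6) matches t_k.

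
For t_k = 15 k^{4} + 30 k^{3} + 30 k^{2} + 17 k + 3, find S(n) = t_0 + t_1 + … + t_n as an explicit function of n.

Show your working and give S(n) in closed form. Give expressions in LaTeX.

Step 1: r(k) = (15*k**4 + 90*k**3 + 210*k**2 + 227*k + 95)/(15*k**4 + 30*k**3 + 30*k**2 + 17*k + 3).
Normal form (A,B,C) = (1, 1, k**4 + 2*k**3 + 2*k**2 + 17*k/15 + 1/5).
f must satisfy (1)·f(k+1) − (1)·f(k) = k**4 + 2*k**3 + 2*k**2 + 17*k/15 + 1/5.
d = 5 from the (0,0,4) case.
Solving with deg f ≤ 5: f(k) = k*(3*k**4 + k - 1)/15.
Get s_k = R·t_k = k*(3*k**4 + k - 1) with R(k) = B(k−1)f(k)/C(k) = k*(3*k**4 + k - 1)/(15*k**4 + 30*k**3 + 30*k**2 + 17*k + 3).
Δs = 15*k**4 + 30*k**3 + 30*k**2 + 17*k + 3, as required.
s_(n+1) = 3*n**5 + 15*n**4 + 30*n**3 + 31*n**2 + 16*n + 3 and s_(0) = 0, so S(n) = 3*n**5 + 15*n**4 + 30*n**3 + 31*n**2 + 16*n + 3.

S(n) = 3 n^{5} + 15 n^{4} + 30 n^{3} + 31 n^{2} + 16 n + 3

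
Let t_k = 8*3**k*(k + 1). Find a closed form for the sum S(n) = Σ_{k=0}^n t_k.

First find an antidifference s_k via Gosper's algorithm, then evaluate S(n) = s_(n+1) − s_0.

Compute t_(k+1)/t_k: get 3*(k + 2)/(k + 1).
So A=3 and B=1, with C=k + 1.
Set up (3)·f(k+1) − (1)·f(k) − (k + 1) = 0.
deg f ≤ 1 (via 0,0,1).
Solving with deg f ≤ 1: f(k) = (2*k - 1)/4.
Then R = B(k−1)f/C = (2*k - 1)/(4*(k + 1)), so s_k = R(k)·t_k = 3**k*(4*k - 2).
s_(k+1) − s_k = 8*3**k*(k + 1) = t_k.
Evaluate: s_(n+1) = 3**(n + 1)*(4*n + 2); subtract s_(0) = -2 ⇒ S(n) = 12*3**n*n + 6*3**n + 2.

S(n) = 12*3**n*n + 6*3**n + 2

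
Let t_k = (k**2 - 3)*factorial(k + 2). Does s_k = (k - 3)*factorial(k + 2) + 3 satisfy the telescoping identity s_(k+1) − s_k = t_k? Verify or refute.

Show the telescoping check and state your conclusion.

s_(k+1) = (k - 2)*factorial(k + 3) + 3
s_(k+1) − s_k = (k**2 - 3)*factorial(k + 2)
(s_(k+1) − s_k) − t_k = 0

valid (s_(k+1) − s_k reduces to t_k)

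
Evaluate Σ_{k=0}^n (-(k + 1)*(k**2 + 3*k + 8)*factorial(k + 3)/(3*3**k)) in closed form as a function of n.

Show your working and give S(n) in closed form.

S(n) = -3**(-n - 1)*(n + 1)*(n + 2)*factorial(n + 4)

Compute t_(k+1)/t_k: get (k + 2)*(k + 4)*(3*k + (k + 1)**2 + 11)/(3*(k + 1)*(k**2 + 3*k + 8)).
Take A(k)=k/3 + 4/3, B(k)=1, C(k)=k**3 + 4*k**2 + 11*k + 8.
Solve (k/3 + 4/3)·f(k+1) − (1)·f(k) = k**3 + 4*k**2 + 11*k + 8.
deg f ≤ 2 (via 1,0,3).
Match coefficients ⇒ f(k) = 3*k*(k + 1).
Certificate R = B(k−1)f/C = 3*k/(k**2 + 3*k + 8) gives s_k = -k*(k + 1)*factorial(k + 3)/3**k.
Δs = -(k + 1)*(k**2 + 3*k + 8)*factorial(k + 3)/(3*3**k), as required.
Evaluate: s_(n+1) = -3**(-n - 1)*(n + 1)*(n + 2)*factorial(n + 4); subtract s_(0) = 0 ⇒ S(n) = -3**(-n - 1)*(n + 1)*(n + 2)*factorial(n + 4).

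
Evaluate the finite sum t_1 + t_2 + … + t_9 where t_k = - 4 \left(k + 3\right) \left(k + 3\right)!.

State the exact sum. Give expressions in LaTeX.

Σ = -24908083104

The ratio is (k + 4)**2/(k + 3).
Take A(k)=k + 4, B(k)=1, C(k)=k + 3.
Set up (k + 4)·f(k+1) − (1)·f(k) − (k + 3) = 0.
Bound: deg f ≤ 0.
Match coefficients ⇒ f(k) = 1.
So s_k = (B(k−1)f/C)·t_k = (1/(k + 3))·t_k = -4*factorial(k + 3).
Δs = -4*(k + 3)*factorial(k + 3), as required.
Evaluate s at k=10 and k=1: -24908083200 and -96; difference -24908083104.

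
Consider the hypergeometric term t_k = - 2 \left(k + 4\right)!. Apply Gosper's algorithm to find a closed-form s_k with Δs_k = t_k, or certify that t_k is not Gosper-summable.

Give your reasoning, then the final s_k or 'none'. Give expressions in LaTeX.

The ratio is k + 5.
Normal form (A,B,C) = (k + 5, 1, 1).
f must satisfy (k + 5)·f(k+1) − (1)·f(k) = 1.
From deg A=1, deg B=0, deg C=0: d=-1.
d = -1 < 0 ⇒ no nonzero polynomial f; not summable.

not Gosper-summable; s_k does not exist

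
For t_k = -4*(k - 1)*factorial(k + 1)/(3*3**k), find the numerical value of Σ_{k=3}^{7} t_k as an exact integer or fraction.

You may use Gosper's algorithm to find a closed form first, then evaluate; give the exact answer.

Compute t_(k+1)/t_k: get k*(k + 2)/(3*(k - 1)).
So A=k/3 + 2/3 and B=1, with C=k - 1.
Need (k/3 + 2/3)·f(k+1) − (1)·f(k) = k - 1.
Degrees (1,0,1) ⇒ d ≤ 0.
A polynomial solution: f(k) = 3.
R(k) = B(k−1)·f(k)/C(k) = 3/(k - 1); s_k = R·t_k = -4*factorial(k + 1)/3**k.
s_(k+1) − s_k = -4*(k - 1)*factorial(k + 1)/(3*3**k) = t_k.
Sum = s_(8) − s_(3); s_(8) = -17920/81, s_(3) = -32/9 ⇒ -17632/81.

Σ = -17632/81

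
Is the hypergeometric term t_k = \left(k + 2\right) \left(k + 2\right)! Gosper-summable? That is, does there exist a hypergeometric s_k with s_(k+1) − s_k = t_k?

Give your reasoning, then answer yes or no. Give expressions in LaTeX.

Step 1: r(k) = (k + 3)**2/(k + 2).
A = k + 3, B = 1, C = k + 2.
Need (k + 3)·f(k+1) − (1)·f(k) = k + 2.
deg f ≤ 0 (via 1,0,1).
Solve for f: f(k) = 1 (degree 0 ≤ 0).
So s_k = (B(k−1)f/C)·t_k = (1/(k + 2))·t_k = factorial(k + 2).
Δs = (k + 2)*factorial(k + 2), as required.

Yes. s_k = \left(k + 2\right)!.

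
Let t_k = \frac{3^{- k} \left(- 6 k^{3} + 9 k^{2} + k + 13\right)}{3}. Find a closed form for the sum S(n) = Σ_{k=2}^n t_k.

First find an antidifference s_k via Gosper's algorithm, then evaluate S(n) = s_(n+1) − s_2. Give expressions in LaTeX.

S(n) = 3^{- n - 2} \left(- 29 \cdot 3^{n} + 9 n^{3} + 27 n^{2} + 39 n + 12\right)

The ratio is (6*k**3 + 9*k**2 - k - 17)/(3*(6*k**3 - 9*k**2 - k - 13)).
Gosper form: A/B · C(k+1)/C(k) with A=1/3, B=1, C=k**3 - 3*k**2/2 - k/6 - 13/6.
Set up (1/3)·f(k+1) − (1)·f(k) − (k**3 - 3*k**2/2 - k/6 - 13/6) = 0.
deg f ≤ 3 (via 0,0,3).
Match coefficients ⇒ f(k) = -(3*k**3 + 4*k - 3)/2.
Get s_k = R·t_k = (3*k**3 + 4*k - 3)/3**k with R(k) = B(k−1)f(k)/C(k) = -3*(3*k**3 + 4*k - 3)/(6*k**3 - 9*k**2 - k - 13).
s_(k+1) − s_k = (-6*k**3 + 9*k**2 + k + 13)/(3*3**k) = t_k.
s_(n+1) = 3**(-n - 1)*(3*n**3 + 9*n**2 + 13*n + 4) and s_(2) = 29/9, so S(n) = 3**(-n - 2)*(-29*3**n + 9*n**3 + 27*n**2 + 39*n + 12).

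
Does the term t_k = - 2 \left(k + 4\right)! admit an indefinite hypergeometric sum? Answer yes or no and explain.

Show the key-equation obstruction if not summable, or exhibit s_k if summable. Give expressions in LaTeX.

No — key equation has no polynomial f.

Ratio r(k) = k + 5.
Take A(k)=k + 5, B(k)=1, C(k)=1.
Solve (k + 5)·f(k+1) − (1)·f(k) = 1.
deg f ≤ -1 (via 1,0,0).
d = -1 < 0 ⇒ no nonzero polynomial f; not summable.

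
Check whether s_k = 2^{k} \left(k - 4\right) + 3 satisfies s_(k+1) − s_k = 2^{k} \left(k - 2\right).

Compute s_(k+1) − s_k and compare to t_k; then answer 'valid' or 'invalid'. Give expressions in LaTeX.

s_(k+1) = 2**(k + 1)*(k - 3) + 3
s_(k+1) − s_k = 2**k*(k - 2)
(s_(k+1) − s_k) − t_k = 0

valid; difference matches t_k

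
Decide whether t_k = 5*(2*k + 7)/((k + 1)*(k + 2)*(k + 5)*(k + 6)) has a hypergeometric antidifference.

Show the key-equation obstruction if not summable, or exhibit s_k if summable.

r(k) = (k + 1)*(k + 5)*(2*k + 9)/((k + 3)*(k + 7)*(2*k + 7)) after simplifying.
Normal form (A,B,C) = (k + 1, k + 7, k**3 + 21*k**2/2 + 73*k/2 + 42).
Solve (k + 1)·f(k+1) − (k + 6)·f(k) = k**3 + 21*k**2/2 + 73*k/2 + 42.
From deg A=1, deg B=1, deg C=3: d=5.
A polynomial solution: f(k) = k*(k + 2)*(k + 3)*(k + 4)*(k + 6)/10.
Get s_k = R·t_k = k*(k + 6)/(k**2 + 6*k + 5) with R(k) = B(k−1)f(k)/C(k) = k*(k + 2)*(k + 6)**2/(5*(2*k + 7)).
Verify: 5*(2*k + 7)/(k**4 + 14*k**3 + 65*k**2 + 112*k + 60) matches t_k.

Yes. s_k = k*(k + 6)/(k**2 + 6*k + 5).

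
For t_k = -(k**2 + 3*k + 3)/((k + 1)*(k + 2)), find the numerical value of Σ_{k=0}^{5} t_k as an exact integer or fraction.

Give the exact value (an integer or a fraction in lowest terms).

Σ = -48/7

r(k) = (k + 1)*(3*k + (k + 1)**2 + 6)/((k + 3)*(k**2 + 3*k + 3)) after simplifying.
Normal form (A,B,C) = (k + 1, k + 3, k**2 + 3*k + 3).
Set up (k + 1)·f(k+1) − (k + 2)·f(k) − (k**2 + 3*k + 3) = 0.
d = 2 from the (1,1,2) case.
Solving with deg f ≤ 2: f(k) = k*(k + 2).
So s_k = (B(k−1)f/C)·t_k = (k*(k + 2)**2/(k**2 + 3*k + 3))·t_k = k*(-k - 2)/(k + 1).
s_(k+1) − s_k = (-k**2 - 3*k - 3)/(k**2 + 3*k + 2) = t_k.
Evaluate s at k=6 and k=0: -48/7 and 0; difference -48/7.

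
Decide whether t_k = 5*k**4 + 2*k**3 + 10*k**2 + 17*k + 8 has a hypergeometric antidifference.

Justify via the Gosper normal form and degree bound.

Yes. s_k = k*(k**4 - 2*k**3 + 4*k**2 + 4*k + 1).

Compute t_(k+1)/t_k: get (5*k**4 + 22*k**3 + 46*k**2 + 63*k + 42)/(5*k**4 + 2*k**3 + 10*k**2 + 17*k + 8).
Factor: A=1; B=1; C=k**4 + 2*k**3/5 + 2*k**2 + 17*k/5 + 8/5.
f must satisfy (1)·f(k+1) − (1)·f(k) = k**4 + 2*k**3/5 + 2*k**2 + 17*k/5 + 8/5.
deg f ≤ 5 (via 0,0,4).
A polynomial solution: f(k) = k*(k**4 - 2*k**3 + 4*k**2 + 4*k + 1)/5.
R(k) = B(k−1)·f(k)/C(k) = k*(k**4 - 2*k**3 + 4*k**2 + 4*k + 1)/(5*k**4 + 2*k**3 + 10*k**2 + 17*k + 8); s_k = R·t_k = k*(k**4 - 2*k**3 + 4*k**2 + 4*k + 1).
Δs = 5*k**4 + 2*k**3 + 10*k**2 + 17*k + 8, as required.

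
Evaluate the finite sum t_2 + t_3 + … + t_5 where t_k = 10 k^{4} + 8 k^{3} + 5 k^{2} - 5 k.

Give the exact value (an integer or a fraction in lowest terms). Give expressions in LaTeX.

Σ = 11772

The ratio is (10*k**4 + 48*k**3 + 89*k**2 + 69*k + 18)/(k*(10*k**3 + 8*k**2 + 5*k - 5)).
A = 1, B = 1, C = k**4 + 4*k**3/5 + k**2/2 - k/2.
Solve (1)·f(k+1) − (1)·f(k) = k**4 + 4*k**3/5 + k**2/2 - k/2.
Degrees (0,0,4) ⇒ d ≤ 5.
Match coefficients ⇒ f(k) = k*(k - 1)*(2*k**3 - k**2 - 3)/10.
Then R = B(k−1)f/C = (k - 1)*(2*k**3 - k**2 - 3)/(10*k**3 + 8*k**2 + 5*k - 5), so s_k = R(k)·t_k = k*(2*k**4 - 3*k**3 + k**2 - 3*k + 3).
s_(k+1) − s_k = k*(10*k**3 + 8*k**2 + 5*k - 5) = t_k.
Sum = s_(6) − s_(2); s_(6) = 11790, s_(2) = 18 ⇒ 11772.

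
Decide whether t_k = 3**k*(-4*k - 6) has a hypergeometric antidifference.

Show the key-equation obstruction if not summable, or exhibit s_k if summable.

Compute t_(k+1)/t_k: get 3*(2*k + 5)/(2*k + 3).
Gosper form: A/B · C(k+1)/C(k) with A=3, B=1, C=k + 3/2.
Solve (3)·f(k+1) − (1)·f(k) = k + 3/2.
d = 1 from the (0,0,1) case.
Coefficient equations give f(k) = k/2.
Certificate R = B(k−1)f/C = k/(2*k + 3) gives s_k = -2*3**k*k.
Δs = 3**k*(-4*k - 6), as required.

Yes. s_k = -2*3**k*k.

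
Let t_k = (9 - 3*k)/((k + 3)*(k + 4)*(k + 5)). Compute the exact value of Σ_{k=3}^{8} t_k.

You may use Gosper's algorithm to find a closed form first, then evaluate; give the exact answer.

Step 1: r(k) = (k - 2)*(k + 3)/((k - 3)*(k + 6)).
Factor: A=k + 3; B=k + 6; C=k - 3.
Set up (k + 3)·f(k+1) − (k + 5)·f(k) − (k - 3) = 0.
Degrees (1,1,1) ⇒ d ≤ 2.
A polynomial solution: f(k) = -k.
Then R = B(k−1)f/C = -k*(k + 5)/(k - 3), so s_k = R(k)·t_k = 3*k/((k + 3)*(k + 4)).
Check: Δs_k = 3*(3 - k)/(k**3 + 12*k**2 + 47*k + 60). ✓
Sum = s_(9) − s_(3); s_(9) = 9/52, s_(3) = 3/14 ⇒ -15/364.

Σ = -15/364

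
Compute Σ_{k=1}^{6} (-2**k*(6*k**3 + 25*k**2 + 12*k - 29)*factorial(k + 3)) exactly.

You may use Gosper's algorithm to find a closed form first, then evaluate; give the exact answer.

Σ = -53880422592

t_(k+1)/t_k = 2*(6*k**4 + 67*k**3 + 252*k**2 + 334*k + 56)/(6*k**3 + 25*k**2 + 12*k - 29).
Gosper form: A/B · C(k+1)/C(k) with A=2*k + 8, B=1, C=k**3 + 25*k**2/6 + 2*k - 29/6.
Key eq: (2*k + 8)·f(k+1) = (1)·f(k) + (k**3 + 25*k**2/6 + 2*k - 29/6).
deg f ≤ 2 (via 1,0,3).
Match coefficients ⇒ f(k) = (3*k**2 - 4*k - 3)/6.
Get s_k = R·t_k = 2**k*(-3*k**2 + 4*k + 3)*factorial(k + 3) with R(k) = B(k−1)f(k)/C(k) = (3*k**2 - 4*k - 3)/(6*k**3 + 25*k**2 + 12*k - 29).
Δs = -2**k*(6*k**3 + 25*k**2 + 12*k - 29)*factorial(k + 3), as required.
Sum = s_(7) − s_(1); s_(7) = -53880422400, s_(1) = 192 ⇒ -53880422592.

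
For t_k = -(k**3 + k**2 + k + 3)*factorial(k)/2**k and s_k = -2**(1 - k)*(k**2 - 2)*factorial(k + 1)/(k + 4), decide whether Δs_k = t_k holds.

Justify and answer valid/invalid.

s_(k+1) = -(k**2 + 2*k - 1)*factorial(k + 2)/(2**k*(k + 5))
s_(k+1) − s_k = -(k**4 + 6*k**3 + 9*k**2 + 14*k + 12)*factorial(k + 1)/(2**k*(k + 4)*(k + 5))
(s_(k+1) − s_k) − t_k = 3*(k**4 + 5*k**3 + 3*k**2 + 7*k + 16)*factorial(k)/(2**k*(k + 4)*(k + 5))

Invalid: residual 3*(k**4 + 5*k**3 + 3*k**2 + 7*k + 16)*factorial(k)/(2**k*(k + 4)*(k + 5)) ≠ 0.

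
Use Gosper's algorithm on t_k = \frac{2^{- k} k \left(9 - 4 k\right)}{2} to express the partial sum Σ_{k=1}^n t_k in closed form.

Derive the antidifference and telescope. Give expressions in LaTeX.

Ratio r(k) = (k + 1)*(4*k - 5)/(2*k*(4*k - 9)).
A = 1/2, B = 1, C = k**2 - 9*k/4.
f must satisfy (1/2)·f(k+1) − (1)·f(k) = k**2 - 9*k/4.
Degrees (0,0,2) ⇒ d ≤ 2.
Match coefficients ⇒ f(k) = -(4*k**2 - k + 3)/2.
So s_k = (B(k−1)f/C)·t_k = (-2*(4*k**2 - k + 3)/(k*(4*k - 9)))·t_k = (4*k**2 - k + 3)/2**k.
Check: Δs_k = k*(9 - 4*k)/(2*2**k). ✓
s_(n+1) = 2**(-n - 1)*(4*n**2 + 7*n + 6) and s_(1) = 3, so S(n) = (-6*2**n + 4*n**2 + 7*n + 6)/(2*2**n).

S(n) = \frac{2^{- n} \left(- 6 \cdot 2^{n} + 4 n^{2} + 7 n + 6\right)}{2}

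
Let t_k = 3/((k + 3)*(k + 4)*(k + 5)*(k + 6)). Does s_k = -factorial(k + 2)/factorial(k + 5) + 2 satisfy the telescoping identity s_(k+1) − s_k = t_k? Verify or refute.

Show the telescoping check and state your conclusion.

s_(k+1) = -factorial(k + 3)/factorial(k + 6) + 2
s_(k+1) − s_k = 3/((k + 3)*(k + 4)*(k + 5)*(k + 6))
(s_(k+1) − s_k) − t_k = 0

valid; difference matches t_k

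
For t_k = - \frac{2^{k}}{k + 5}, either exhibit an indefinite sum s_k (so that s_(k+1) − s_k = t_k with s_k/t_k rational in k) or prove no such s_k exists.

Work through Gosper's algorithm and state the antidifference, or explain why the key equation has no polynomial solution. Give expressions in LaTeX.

none (Gosper's algorithm certifies no s_k)

The ratio is 2*(k + 5)/(k + 6).
Factor: A=2*k + 10; B=k + 6; C=1.
f must satisfy (2*k + 10)·f(k+1) − (k + 5)·f(k) = 1.
deg f ≤ -1 (via 1,1,0).
d = -1 < 0 ⇒ no nonzero polynomial f; not summable.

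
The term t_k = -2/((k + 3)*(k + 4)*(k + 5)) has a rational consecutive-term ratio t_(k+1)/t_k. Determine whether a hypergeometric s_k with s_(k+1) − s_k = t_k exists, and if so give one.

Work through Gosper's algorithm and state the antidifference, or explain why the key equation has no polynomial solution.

s_k = k*(-k - 7)/(12*(k + 3)*(k + 4))

The ratio is (k + 3)/(k + 6).
Take A(k)=k + 3, B(k)=k + 6, C(k)=1.
Key eq: (k + 3)·f(k+1) = (k + 5)·f(k) + (1).
Bound: deg f ≤ 2.
Solving with deg f ≤ 2: f(k) = k*(k + 7)/24.
R(k) = B(k−1)·f(k)/C(k) = k*(k + 5)*(k + 7)/24; s_k = R·t_k = k*(-k - 7)/(12*(k + 3)*(k + 4)).
Check: Δs_k = -2/(k**3 + 12*k**2 + 47*k + 60). ✓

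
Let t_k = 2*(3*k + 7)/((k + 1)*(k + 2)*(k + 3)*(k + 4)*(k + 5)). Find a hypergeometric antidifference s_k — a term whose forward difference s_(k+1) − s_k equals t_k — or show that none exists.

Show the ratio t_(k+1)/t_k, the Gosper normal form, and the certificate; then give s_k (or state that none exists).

Compute t_(k+1)/t_k: get (k + 1)*(3*k + 10)/((k + 6)*(3*k + 7)).
Normal form (A,B,C) = (k + 1, k + 6, k + 7/3).
Set up (k + 1)·f(k+1) − (k + 5)·f(k) − (k + 7/3) = 0.
d = 4 from the (1,1,1) case.
Match coefficients ⇒ f(k) = k*(k + 2)*(k**2 + 8*k + 19)/36.
R(k) = B(k−1)·f(k)/C(k) = k*(k + 2)*(k + 5)*(k**2 + 8*k + 19)/(12*(3*k + 7)); s_k = R·t_k = k*(k**2 + 8*k + 19)/(6*(k**3 + 8*k**2 + 19*k + 12)).
Verify: 2*(3*k + 7)/(k**5 + 15*k**4 + 85*k**3 + 225*k**2 + 274*k + 120) matches t_k.

s_k = k*(k**2 + 8*k + 19)/(6*(k**3 + 8*k**2 + 19*k + 12))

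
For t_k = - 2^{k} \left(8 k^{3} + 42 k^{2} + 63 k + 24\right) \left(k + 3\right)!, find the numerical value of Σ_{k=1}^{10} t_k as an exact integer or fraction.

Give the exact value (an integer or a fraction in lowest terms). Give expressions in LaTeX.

Σ = -84449959398604656

Compute t_(k+1)/t_k: get 2*(8*k**4 + 98*k**3 + 435*k**2 + 821*k + 548)/(8*k**3 + 42*k**2 + 63*k + 24).
A = 2*k + 8, B = 1, C = k**3 + 21*k**2/4 + 63*k/8 + 3.
f must satisfy (2*k + 8)·f(k+1) − (1)·f(k) = k**3 + 21*k**2/4 + 63*k/8 + 3.
Bound: deg f ≤ 2.
Solving with deg f ≤ 2: f(k) = k*(4*k - 1)/8.
Then R = B(k−1)f/C = k*(4*k - 1)/(8*k**3 + 42*k**2 + 63*k + 24), so s_k = R(k)·t_k = -2**k*k*(4*k - 1)*factorial(k + 3).
Δs = -2**k*(8*k**3 + 42*k**2 + 63*k + 24)*factorial(k + 3), as required.
Evaluate s at k=11 and k=1: -84449959398604800 and -144; difference -84449959398604656.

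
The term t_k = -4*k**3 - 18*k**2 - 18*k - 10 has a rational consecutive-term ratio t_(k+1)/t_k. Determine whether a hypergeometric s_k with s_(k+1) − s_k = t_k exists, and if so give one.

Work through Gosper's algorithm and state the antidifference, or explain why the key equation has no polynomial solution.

Ratio r(k) = (2*k**3 + 15*k**2 + 33*k + 25)/(2*k**3 + 9*k**2 + 9*k + 5).
Take A(k)=1, B(k)=1, C(k)=k**3 + 9*k**2/2 + 9*k/2 + 5/2.
Solve (1)·f(k+1) − (1)·f(k) = k**3 + 9*k**2/2 + 9*k/2 + 5/2.
deg f ≤ 4 (via 0,0,3).
Match coefficients ⇒ f(k) = k*(k + 4)*(k**2 + 1)/4.
So s_k = (B(k−1)f/C)·t_k = (k*(k + 4)*(k**2 + 1)/(2*(2*k**3 + 9*k**2 + 9*k + 5)))·t_k = k*(-k**3 - 4*k**2 - k - 4).
Check: Δs_k = -4*k**3 - 18*k**2 - 18*k - 10. ✓

s_k = k*(-k**3 - 4*k**2 - k - 4)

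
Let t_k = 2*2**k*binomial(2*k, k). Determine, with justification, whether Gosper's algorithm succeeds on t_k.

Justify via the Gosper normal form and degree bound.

Compute t_(k+1)/t_k: get 4*(2*k + 1)/(k + 1).
Normal form (A,B,C) = (8*k + 4, k + 1, 1).
Key eq: (8*k + 4)·f(k+1) = (k)·f(k) + (1).
From deg A=1, deg B=1, deg C=0: d=-1.
Bound -1 < 0, so the key equation has no polynomial solution.

No — key equation has no polynomial f.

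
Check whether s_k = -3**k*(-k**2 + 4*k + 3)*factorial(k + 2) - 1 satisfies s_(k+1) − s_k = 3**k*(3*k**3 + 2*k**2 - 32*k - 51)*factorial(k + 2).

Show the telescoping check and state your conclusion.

s_(k+1) = -3**(k + 1)*(4*k - (k + 1)**2 + 7)*factorial(k + 3) - 1
s_(k+1) − s_k = 3**k*(3*k**3 + 2*k**2 - 32*k - 51)*factorial(k + 2)
(s_(k+1) − s_k) − t_k = 0

Valid — Δs_k = t_k.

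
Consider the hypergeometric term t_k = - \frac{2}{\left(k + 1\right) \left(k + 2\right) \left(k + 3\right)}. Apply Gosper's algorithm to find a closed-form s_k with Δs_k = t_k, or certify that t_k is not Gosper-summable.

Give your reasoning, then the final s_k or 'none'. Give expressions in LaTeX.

s_k = \frac{k \left(- k - 3\right)}{2 \left(k + 1\right) \left(k + 2\right)}

Step 1: r(k) = (k + 1)/(k + 4).
A = k + 1, B = k + 4, C = 1.
f must satisfy (k + 1)·f(k+1) − (k + 3)·f(k) = 1.
d = 2 from the (1,1,0) case.
Solve for f: f(k) = k*(k + 3)/4 (degree 2 ≤ 2).
R(k) = B(k−1)·f(k)/C(k) = k*(k + 3)**2/4; s_k = R·t_k = k*(-k - 3)/(2*(k + 1)*(k + 2)).
Check: Δs_k = -2/(k**3 + 6*k**2 + 11*k + 6). ✓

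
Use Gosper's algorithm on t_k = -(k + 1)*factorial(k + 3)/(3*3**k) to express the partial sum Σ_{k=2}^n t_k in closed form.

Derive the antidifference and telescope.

S(n) = 40/3 - factorial(n + 4)/(3*3**n)

Compute t_(k+1)/t_k: get (k + 2)*(k + 4)/(3*(k + 1)).
Gosper form: A/B · C(k+1)/C(k) with A=k/3 + 4/3, B=1, C=k + 1.
Need (k/3 + 4/3)·f(k+1) − (1)·f(k) = k + 1.
deg f ≤ 0 (via 1,0,1).
Match coefficients ⇒ f(k) = 3.
Get s_k = R·t_k = -factorial(k + 3)/3**k with R(k) = B(k−1)f(k)/C(k) = 3/(k + 1).
Check: Δs_k = -(k + 1)*factorial(k + 3)/(3*3**k). ✓
Σ_(k=2)^n t_k = s_(n+1) − s_(2) = (-3**(-n - 1)*factorial(n + 4)) − (-40/3), i.e. 40/3 - factorial(n + 4)/(3*3**n).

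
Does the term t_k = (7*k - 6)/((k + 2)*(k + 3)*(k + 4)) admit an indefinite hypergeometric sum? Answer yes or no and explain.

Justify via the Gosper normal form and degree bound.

Yes. s_k = k*(2*k - 11)/(3*(k + 2)*(k + 3)).

Step 1: r(k) = (k + 2)*(7*k + 1)/((k + 5)*(7*k - 6)).
So A=k + 2 and B=k + 5, with C=k - 6/7.
Key eq: (k + 2)·f(k+1) = (k + 4)·f(k) + (k - 6/7).
deg f ≤ 2 (via 1,1,1).
A polynomial solution: f(k) = k*(2*k - 11)/21.
Get s_k = R·t_k = k*(2*k - 11)/(3*(k + 2)*(k + 3)) with R(k) = B(k−1)f(k)/C(k) = k*(k + 4)*(2*k - 11)/(3*(7*k - 6)).
Δs = (7*k - 6)/(k**3 + 9*k**2 + 26*k + 24), as required.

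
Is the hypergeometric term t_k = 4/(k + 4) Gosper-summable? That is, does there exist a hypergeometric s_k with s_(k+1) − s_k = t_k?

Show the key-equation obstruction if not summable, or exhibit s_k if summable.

t_(k+1)/t_k = (k + 4)/(k + 5).
Factor: A=k + 4; B=k + 5; C=1.
f must satisfy (k + 4)·f(k+1) − (k + 4)·f(k) = 1.
Degrees (1,1,0) ⇒ d ≤ 0.
Generic f = c0 gives residual -1; -1 = 0 cannot hold, so t_k is not Gosper-summable.

No — the linear system for f has no solution.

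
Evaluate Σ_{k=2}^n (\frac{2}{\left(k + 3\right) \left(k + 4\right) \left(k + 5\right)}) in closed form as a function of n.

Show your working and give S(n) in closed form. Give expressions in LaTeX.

S(n) = \frac{n^{2} + 9 n - 10}{30 \left(n^{2} + 9 n + 20\right)}

Compute t_(k+1)/t_k: get (k + 3)/(k + 6).
Gosper form: A/B · C(k+1)/C(k) with A=k + 3, B=k + 6, C=1.
Set up (k + 3)·f(k+1) − (k + 5)·f(k) − (1) = 0.
Bound: deg f ≤ 2.
Solve for f: f(k) = k*(k + 7)/24 (degree 2 ≤ 2).
Then R = B(k−1)f/C = k*(k + 5)*(k + 7)/24, so s_k = R(k)·t_k = k*(k + 7)/(12*(k + 3)*(k + 4)).
Check: Δs_k = 2/(k**3 + 12*k**2 + 47*k + 60). ✓
Telescope: S(n) = s_(n+1) − s_(2) = (n**2 + 9*n + 8)/(12*(n**2 + 9*n + 20)) − (1/20) = (n**2 + 9*n - 10)/(30*(n**2 + 9*n + 20)).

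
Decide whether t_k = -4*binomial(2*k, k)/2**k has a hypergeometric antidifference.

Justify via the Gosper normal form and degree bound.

Compute t_(k+1)/t_k: get (2*k + 1)/(k + 1).
Factor: A=2*k + 1; B=k + 1; C=1.
f must satisfy (2*k + 1)·f(k+1) − (k)·f(k) = 1.
From deg A=1, deg B=1, deg C=0: d=-1.
d = -1 < 0 ⇒ no nonzero polynomial f; not summable.

No — key equation has no polynomial f.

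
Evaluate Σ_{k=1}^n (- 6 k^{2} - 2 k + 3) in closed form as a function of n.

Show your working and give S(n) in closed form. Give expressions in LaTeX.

r(k) = (6*k**2 + 14*k + 5)/(6*k**2 + 2*k - 3) after simplifying.
So A=1 and B=1, with C=k**2 + k/3 - 1/2.
Key eq: (1)·f(k+1) = (1)·f(k) + (k**2 + k/3 - 1/2).
Bound: deg f ≤ 3.
Solve for f: f(k) = k*(2*k**2 - 2*k - 3)/6 (degree 3 ≤ 3).
Get s_k = R·t_k = k*(-2*k**2 + 2*k + 3) with R(k) = B(k−1)f(k)/C(k) = k*(2*k**2 - 2*k - 3)/(6*k**2 + 2*k - 3).
Check: Δs_k = -6*k**2 - 2*k + 3. ✓
Σ_(k=1)^n t_k = s_(n+1) − s_(1) = (-2*n**3 - 4*n**2 + n + 3) − (3), i.e. n*(-2*n**2 - 4*n + 1).

S(n) = n \left(- 2 n^{2} - 4 n + 1\right)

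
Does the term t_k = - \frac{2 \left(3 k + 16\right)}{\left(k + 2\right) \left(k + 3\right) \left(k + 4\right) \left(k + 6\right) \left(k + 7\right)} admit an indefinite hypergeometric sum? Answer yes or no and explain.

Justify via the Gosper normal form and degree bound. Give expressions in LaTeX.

t_(k+1)/t_k = (k + 2)*(k + 6)*(3*k + 19)/((k + 5)*(k + 8)*(3*k + 16)).
Gosper form: A/B · C(k+1)/C(k) with A=k + 2, B=k + 8, C=k**2 + 31*k/3 + 80/3.
Key eq: (k + 2)·f(k+1) = (k + 7)·f(k) + (k**2 + 31*k/3 + 80/3).
Degrees (1,1,2) ⇒ d ≤ 5.
Solving with deg f ≤ 5: f(k) = k*(k + 4)*(k + 5)*(k**2 + 11*k + 36)/108.
R(k) = B(k−1)·f(k)/C(k) = k*(k + 4)*(k + 7)*(k**2 + 11*k + 36)/(36*(3*k + 16)); s_k = R·t_k = k*(-k**2 - 11*k - 36)/(18*(k**3 + 11*k**2 + 36*k + 36)).
Δs = 2*(-3*k - 16)/(k**5 + 22*k**4 + 185*k**3 + 740*k**2 + 1404*k + 1008), as required.

Yes. s_k = \frac{k \left(- k^{2} - 11 k - 36\right)}{18 \left(k^{3} + 11 k^{2} + 36 k + 36\right)}.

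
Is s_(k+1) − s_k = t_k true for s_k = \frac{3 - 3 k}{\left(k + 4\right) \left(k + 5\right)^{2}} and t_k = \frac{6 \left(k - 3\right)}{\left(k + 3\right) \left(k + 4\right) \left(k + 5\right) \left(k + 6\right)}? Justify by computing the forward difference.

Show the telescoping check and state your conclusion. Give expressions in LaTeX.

Invalid: residual \frac{18 \left(- k^{2} - 3 k + 12\right)}{k^{6} + 29 k^{5} + 347 k^{4} + 2191 k^{3} + 7692 k^{2} + 14220 k + 10800} ≠ 0.

s_(k+1) = -3*k/((k + 5)*(k + 6)**2)
s_(k+1) − s_k = 3*(-k*(k + 4)*(k + 5) + (k - 1)*(k + 6)**2)/((k + 4)*(k + 5)**2*(k + 6)**2)
(s_(k+1) − s_k) − t_k = 18*(-k**2 - 3*k + 12)/(k**6 + 29*k**5 + 347*k**4 + 2191*k**3 + 7692*k**2 + 14220*k + 10800)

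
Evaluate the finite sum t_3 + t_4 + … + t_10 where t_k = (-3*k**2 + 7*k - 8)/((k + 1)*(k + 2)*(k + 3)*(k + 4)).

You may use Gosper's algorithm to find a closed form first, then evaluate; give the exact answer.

t_(k+1)/t_k = (k + 1)*(-7*k + 3*(k + 1)**2 + 1)/((k + 5)*(3*k**2 - 7*k + 8)).
A = k + 1, B = k + 5, C = k**2 - 7*k/3 + 8/3.
f must satisfy (k + 1)·f(k+1) − (k + 4)·f(k) = k**2 - 7*k/3 + 8/3.
Bound: deg f ≤ 3.
Solve for f: f(k) = k*(2*k**2 + 3*k + 19)/9 (degree 3 ≤ 3).
R(k) = B(k−1)·f(k)/C(k) = k*(k + 4)*(2*k**2 + 3*k + 19)/(3*(3*k**2 - 7*k + 8)); s_k = R·t_k = k*(-2*k**2 - 3*k - 19)/(3*(k + 1)*(k + 2)*(k + 3)).
Verify: (-3*k**2 + 7*k - 8)/(k**4 + 10*k**3 + 35*k**2 + 50*k + 24) matches t_k.
Telescoping: Σ = s_(11) − s_(3) = -77/156 − (-23/60) = -43/390.

Σ = -43/390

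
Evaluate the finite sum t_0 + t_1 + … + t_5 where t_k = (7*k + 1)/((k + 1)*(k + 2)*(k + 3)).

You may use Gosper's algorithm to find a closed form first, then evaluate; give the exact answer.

The ratio is (k + 1)*(7*k + 8)/((k + 4)*(7*k + 1)).
Normal form (A,B,C) = (k + 1, k + 4, k + 1/7).
Need (k + 1)·f(k+1) − (k + 3)·f(k) = k + 1/7.
Degrees (1,1,1) ⇒ d ≤ 2.
A polynomial solution: f(k) = k*(2*k - 1)/7.
So s_k = (B(k−1)f/C)·t_k = (k*(k + 3)*(2*k - 1)/(7*k + 1))·t_k = k*(2*k - 1)/((k + 1)*(k + 2)).
s_(k+1) − s_k = (7*k + 1)/(k**3 + 6*k**2 + 11*k + 6) = t_k.
Σ_(k=0)^(5) t_k = s_(6) − s_(0) = 33/28 − (0) = 33/28.

Σ = 33/28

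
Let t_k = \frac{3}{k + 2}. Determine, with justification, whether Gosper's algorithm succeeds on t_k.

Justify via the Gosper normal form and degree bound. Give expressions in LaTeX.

No; the coefficient equations for f are inconsistent.

Ratio r(k) = (k + 2)/(k + 3).
Take A(k)=k + 2, B(k)=k + 3, C(k)=1.
f must satisfy (k + 2)·f(k+1) − (k + 2)·f(k) = 1.
Degrees (1,1,0) ⇒ d ≤ 0.
Write f(k) = c0. Then LHS − RHS = -1, requiring -1 = 0: contradictory. No certificate.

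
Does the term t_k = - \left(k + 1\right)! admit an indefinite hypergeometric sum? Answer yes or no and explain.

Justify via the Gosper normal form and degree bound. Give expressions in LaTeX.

r(k) = k + 2 after simplifying.
Normal form (A,B,C) = (k + 2, 1, 1).
Need (k + 2)·f(k+1) − (1)·f(k) = 1.
deg f ≤ -1 (via 1,0,0).
deg f ≤ -1 is impossible — no certificate.

No. Not Gosper-summable.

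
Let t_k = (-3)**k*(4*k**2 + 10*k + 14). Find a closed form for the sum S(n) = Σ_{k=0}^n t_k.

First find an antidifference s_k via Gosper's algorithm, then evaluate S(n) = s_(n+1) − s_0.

S(n) = 3*(-3)**n*n**2 + 9*(-3)**n*n + 12*(-3)**n + 2

r(k) = 3*(-2*k**2 - 9*k - 14)/(2*k**2 + 5*k + 7) after simplifying.
A = -3, B = 1, C = k**2 + 5*k/2 + 7/2.
Key eq: (-3)·f(k+1) = (1)·f(k) + (k**2 + 5*k/2 + 7/2).
Degrees (0,0,2) ⇒ d ≤ 2.
Coefficient equations give f(k) = -(k**2 + k + 2)/4.
Get s_k = R·t_k = (-3)**k*(-k**2 - k - 2) with R(k) = B(k−1)f(k)/C(k) = -(k**2 + k + 2)/(2*(2*k**2 + 5*k + 7)).
s_(k+1) − s_k = (-3)**k*(4*k**2 + 10*k + 14) = t_k.
Evaluate: s_(n+1) = 3*(-3)**n*(n**2 + 3*n + 4); subtract s_(0) = -2 ⇒ S(n) = 3*(-3)**n*n**2 + 9*(-3)**n*n + 12*(-3)**n + 2.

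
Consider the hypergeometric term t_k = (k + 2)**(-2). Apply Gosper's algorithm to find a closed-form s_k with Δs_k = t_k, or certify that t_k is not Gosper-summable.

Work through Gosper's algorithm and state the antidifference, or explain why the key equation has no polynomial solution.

r(k) = (k + 2)**2/(k + 3)**2 after simplifying.
A = k**2 + 4*k + 4, B = k**2 + 6*k + 9, C = 1.
Set up (k**2 + 4*k + 4)·f(k+1) − (k**2 + 4*k + 4)·f(k) − (1) = 0.
d = 0 from the (2,2,0) case.
Put f(k) = c0: A·f(k+1) − B(k−1)·f(k) − C = -1; need -1 = 0 — inconsistent ⇒ no f, not summable.

none — t_k is not Gosper-summable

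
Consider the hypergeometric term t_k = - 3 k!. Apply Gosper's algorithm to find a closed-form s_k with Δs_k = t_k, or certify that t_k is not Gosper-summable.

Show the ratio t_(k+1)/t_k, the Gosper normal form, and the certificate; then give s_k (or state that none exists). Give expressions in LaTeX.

Compute t_(k+1)/t_k: get k + 1.
So A=k + 1 and B=1, with C=1.
f must satisfy (k + 1)·f(k+1) − (1)·f(k) = 1.
From deg A=1, deg B=0, deg C=0: d=-1.
Negative degree bound (-1): no f exists, t_k not Gosper-summable.

none — t_k is not Gosper-summable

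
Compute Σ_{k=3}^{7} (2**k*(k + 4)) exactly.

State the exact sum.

The ratio is 2*(k + 5)/(k + 4).
Normal form (A,B,C) = (2, 1, k + 4).
Need (2)·f(k+1) − (1)·f(k) = k + 4.
From deg A=0, deg B=0, deg C=1: d=1.
Solve for f: f(k) = k + 2 (degree 1 ≤ 1).
Then R = B(k−1)f/C = (k + 2)/(k + 4), so s_k = R(k)·t_k = 2**k*(k + 2).
Check: Δs_k = 2**k*(k + 4). ✓
Sum = s_(8) − s_(3); s_(8) = 2560, s_(3) = 40 ⇒ 2520.

Σ = 2520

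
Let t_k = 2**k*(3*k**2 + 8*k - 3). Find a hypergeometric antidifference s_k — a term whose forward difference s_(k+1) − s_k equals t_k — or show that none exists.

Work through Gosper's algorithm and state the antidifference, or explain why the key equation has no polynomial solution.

The ratio is 2*(3*k**2 + 14*k + 8)/(3*k**2 + 8*k - 3).
Normal form (A,B,C) = (2, 1, k**2 + 8*k/3 - 1).
Solve (2)·f(k+1) − (1)·f(k) = k**2 + 8*k/3 - 1.
d = 2 from the (0,0,2) case.
Coefficient equations give f(k) = (3*k**2 - 4*k - 1)/3.
Get s_k = R·t_k = 2**k*(3*k**2 - 4*k - 1) with R(k) = B(k−1)f(k)/C(k) = (3*k**2 - 4*k - 1)/((k + 3)*(3*k - 1)).
Check: Δs_k = 2**k*(3*k**2 + 8*k - 3). ✓

s_k = 2**k*(3*k**2 - 4*k - 1)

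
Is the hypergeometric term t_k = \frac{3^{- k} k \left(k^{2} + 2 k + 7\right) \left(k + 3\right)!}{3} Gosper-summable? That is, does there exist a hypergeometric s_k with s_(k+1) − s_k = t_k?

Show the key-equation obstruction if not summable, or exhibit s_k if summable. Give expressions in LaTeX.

Step 1: r(k) = (k + 1)*(k + 4)*(2*k + (k + 1)**2 + 9)/(3*k*(k**2 + 2*k + 7)).
Take A(k)=k/3 + 4/3, B(k)=1, C(k)=k**3 + 2*k**2 + 7*k.
Need (k/3 + 4/3)·f(k+1) − (1)·f(k) = k**3 + 2*k**2 + 7*k.
Degrees (1,0,3) ⇒ d ≤ 2.
Solve for f: f(k) = 3*k*(k - 1) (degree 2 ≤ 2).
R(k) = B(k−1)·f(k)/C(k) = 3*(k - 1)/(k**2 + 2*k + 7); s_k = R·t_k = k*(k - 1)*factorial(k + 3)/3**k.
Δs = k*(k**2 + 2*k + 7)*factorial(k + 3)/(3*3**k), as required.

Yes. s_k = 3^{- k} k \left(k - 1\right) \left(k + 3\right)!.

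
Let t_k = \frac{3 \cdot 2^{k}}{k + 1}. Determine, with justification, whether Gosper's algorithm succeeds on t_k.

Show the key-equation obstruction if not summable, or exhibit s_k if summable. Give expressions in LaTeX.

Compute t_(k+1)/t_k: get 2*(k + 1)/(k + 2).
Factor: A=2*k + 2; B=k + 2; C=1.
Solve (2*k + 2)·f(k+1) − (k + 1)·f(k) = 1.
Degrees (1,1,0) ⇒ d ≤ -1.
d = -1 < 0 ⇒ no nonzero polynomial f; not summable.

No — key equation has no polynomial f.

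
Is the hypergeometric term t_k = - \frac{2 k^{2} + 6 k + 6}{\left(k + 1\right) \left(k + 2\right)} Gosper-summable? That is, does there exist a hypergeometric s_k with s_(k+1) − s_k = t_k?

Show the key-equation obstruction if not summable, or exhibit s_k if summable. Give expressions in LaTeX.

Yes. s_k = - \frac{2 k \left(k + 2\right)}{k + 1}.

Ratio r(k) = (k + 1)*(3*k + (k + 1)**2 + 6)/((k + 3)*(k**2 + 3*k + 3)).
Gosper form: A/B · C(k+1)/C(k) with A=k + 1, B=k + 3, C=k**2 + 3*k + 3.
Set up (k + 1)·f(k+1) − (k + 2)·f(k) − (k**2 + 3*k + 3) = 0.
Degrees (1,1,2) ⇒ d ≤ 2.
Coefficient equations give f(k) = k*(k + 2).
Get s_k = R·t_k = -2*k*(k + 2)/(k + 1) with R(k) = B(k−1)f(k)/C(k) = k*(k + 2)**2/(k**2 + 3*k + 3).
Δs = 2*(-k**2 - 3*k - 3)/(k**2 + 3*k + 2), as required.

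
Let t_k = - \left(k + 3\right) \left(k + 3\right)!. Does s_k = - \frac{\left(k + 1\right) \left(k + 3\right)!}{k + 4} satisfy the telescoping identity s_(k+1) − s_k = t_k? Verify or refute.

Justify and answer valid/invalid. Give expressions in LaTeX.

s_(k+1) = -(k + 2)*factorial(k + 4)/(k + 5)
s_(k+1) − s_k = -(k**3 + 9*k**2 + 26*k + 27)*factorial(k + 3)/((k + 4)*(k + 5))
(s_(k+1) − s_k) − t_k = 3*(k**2 + 7*k + 11)*factorial(k + 3)/((k + 4)*(k + 5))

Invalid: residual \frac{3 \left(k^{2} + 7 k + 11\right) \left(k + 3\right)!}{\left(k + 4\right) \left(k + 5\right)} ≠ 0.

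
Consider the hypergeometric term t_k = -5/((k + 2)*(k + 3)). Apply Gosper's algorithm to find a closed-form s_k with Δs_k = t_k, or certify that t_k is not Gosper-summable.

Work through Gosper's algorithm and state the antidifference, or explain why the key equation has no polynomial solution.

r(k) = (k + 2)/(k + 4) after simplifying.
Factor: A=k + 2; B=k + 4; C=1.
Need (k + 2)·f(k+1) − (k + 3)·f(k) = 1.
deg f ≤ 1 (via 1,1,0).
Match coefficients ⇒ f(k) = k/2.
Get s_k = R·t_k = -5*k/(2*k + 4) with R(k) = B(k−1)f(k)/C(k) = k*(k + 3)/2.
s_(k+1) − s_k = -5/(k**2 + 5*k + 6) = t_k.

s_k = -5*k/(2*k + 4)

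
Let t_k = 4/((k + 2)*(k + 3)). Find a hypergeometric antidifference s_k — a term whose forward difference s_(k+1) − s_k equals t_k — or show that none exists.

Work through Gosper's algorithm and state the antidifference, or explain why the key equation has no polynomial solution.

s_k = 2*k/(k + 2)

Compute t_(k+1)/t_k: get (k + 2)/(k + 4).
Gosper form: A/B · C(k+1)/C(k) with A=k + 2, B=k + 4, C=1.
Need (k + 2)·f(k+1) − (k + 3)·f(k) = 1.
deg f ≤ 1 (via 1,1,0).
Coefficient equations give f(k) = k/2.
R(k) = B(k−1)·f(k)/C(k) = k*(k + 3)/2; s_k = R·t_k = 2*k/(k + 2).
Check: Δs_k = 4/(k**2 + 5*k + 6). ✓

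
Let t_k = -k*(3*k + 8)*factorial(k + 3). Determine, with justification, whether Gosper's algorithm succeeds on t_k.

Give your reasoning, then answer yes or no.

Yes. s_k = -(3*k - 4)*factorial(k + 3).

Ratio r(k) = (k + 1)*(k + 4)*(3*k + 11)/(k*(3*k + 8)).
Normal form (A,B,C) = (k + 4, 1, k**2 + 8*k/3).
Solve (k + 4)·f(k+1) − (1)·f(k) = k**2 + 8*k/3.
deg f ≤ 1 (via 1,0,2).
Match coefficients ⇒ f(k) = (3*k - 4)/3.
Then R = B(k−1)f/C = (3*k - 4)/(k*(3*k + 8)), so s_k = R(k)·t_k = -(3*k - 4)*factorial(k + 3).
s_(k+1) − s_k = -k*(3*k + 8)*factorial(k + 3) = t_k.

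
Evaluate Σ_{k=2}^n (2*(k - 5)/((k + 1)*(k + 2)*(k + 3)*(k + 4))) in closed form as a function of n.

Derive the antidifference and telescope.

The ratio is (k - 4)*(k + 1)/((k - 5)*(k + 5)).
So A=k + 1 and B=k + 5, with C=k - 5.
Need (k + 1)·f(k+1) − (k + 4)·f(k) = k - 5.
Bound: deg f ≤ 3.
Solve for f: f(k) = -k*(k**2 + 6*k + 13)/4 (degree 3 ≤ 3).
Certificate R = B(k−1)f/C = -k*(k + 4)*(k**2 + 6*k + 13)/(4*(k - 5)) gives s_k = k*(-k**2 - 6*k - 13)/(2*(k + 1)*(k + 2)*(k + 3)).
Check: Δs_k = 2*(k - 5)/(k**4 + 10*k**3 + 35*k**2 + 50*k + 24). ✓
Telescope: S(n) = s_(n+1) − s_(2) = (-n**3 - 9*n**2 - 28*n - 20)/(2*(n**3 + 9*n**2 + 26*n + 24)) − (-29/60) = (-n**3 - 9*n**2 - 86*n + 96)/(60*(n**3 + 9*n**2 + 26*n + 24)).

S(n) = (-n**3 - 9*n**2 - 86*n + 96)/(60*(n**3 + 9*n**2 + 26*n + 24))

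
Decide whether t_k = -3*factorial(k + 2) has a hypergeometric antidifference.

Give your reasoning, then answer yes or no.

No — t_k has no hypergeometric antidifference.

t_(k+1)/t_k = k + 3.
Factor: A=k + 3; B=1; C=1.
f must satisfy (k + 3)·f(k+1) − (1)·f(k) = 1.
Bound: deg f ≤ -1.
d = -1 < 0 ⇒ no nonzero polynomial f; not summable.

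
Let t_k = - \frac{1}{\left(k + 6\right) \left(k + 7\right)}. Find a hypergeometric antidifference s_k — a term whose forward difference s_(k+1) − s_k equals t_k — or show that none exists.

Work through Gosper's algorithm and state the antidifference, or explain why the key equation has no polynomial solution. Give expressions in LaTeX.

s_k = - \frac{k}{6 k + 36}

Step 1: r(k) = (k + 6)/(k + 8).
A = k + 6, B = k + 8, C = 1.
Solve (k + 6)·f(k+1) − (k + 7)·f(k) = 1.
From deg A=1, deg B=1, deg C=0: d=1.
A polynomial solution: f(k) = k/6.
Certificate R = B(k−1)f/C = k*(k + 7)/6 gives s_k = -k/(6*k + 36).
Δs = -1/(k**2 + 13*k + 42), as required.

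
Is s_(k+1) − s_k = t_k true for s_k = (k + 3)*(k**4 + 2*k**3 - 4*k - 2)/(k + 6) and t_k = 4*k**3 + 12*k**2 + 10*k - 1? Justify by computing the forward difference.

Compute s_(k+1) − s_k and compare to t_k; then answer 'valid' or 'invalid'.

Invalid: residual 3*(-3*k**4 - 34*k**3 - 82*k**2 - 63*k + 4)/(k**2 + 13*k + 42) ≠ 0.

s_(k+1) = -(k + 4)*(4*k - (k + 1)**4 - 2*(k + 1)**3 + 6)/(k + 7)
s_(k+1) − s_k = (4*k**5 + 55*k**4 + 232*k**3 + 387*k**2 + 218*k - 30)/(k**2 + 13*k + 42)
(s_(k+1) − s_k) − t_k = 3*(-3*k**4 - 34*k**3 - 82*k**2 - 63*k + 4)/(k**2 + 13*k + 42)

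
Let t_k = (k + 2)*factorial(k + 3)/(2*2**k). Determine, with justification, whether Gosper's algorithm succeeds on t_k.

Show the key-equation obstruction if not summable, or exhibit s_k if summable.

Yes. s_k = factorial(k + 3)/2**k.

Compute t_(k+1)/t_k: get (k + 3)*(k + 4)/(2*(k + 2)).
A = k/2 + 2, B = 1, C = k + 2.
Set up (k/2 + 2)·f(k+1) − (1)·f(k) − (k + 2) = 0.
Degrees (1,0,1) ⇒ d ≤ 0.
Solving with deg f ≤ 0: f(k) = 2.
Then R = B(k−1)f/C = 2/(k + 2), so s_k = R(k)·t_k = factorial(k + 3)/2**k.
Check: Δs_k = (k + 2)*factorial(k + 3)/(2*2**k). ✓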